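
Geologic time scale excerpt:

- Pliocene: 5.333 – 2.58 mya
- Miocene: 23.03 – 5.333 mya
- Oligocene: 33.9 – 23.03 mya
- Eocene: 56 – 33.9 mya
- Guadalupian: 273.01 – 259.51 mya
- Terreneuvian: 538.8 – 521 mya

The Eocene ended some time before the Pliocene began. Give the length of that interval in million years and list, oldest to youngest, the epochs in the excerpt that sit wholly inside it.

28.567 million years; Oligocene, Miocene

End of Eocene = 33.9 Ma; start of Pliocene = 5.333 Ma.
Gap = 33.9 − 5.333 = 28.567 Myr.
Epochs wholly inside 33.9–5.333 Ma: Oligocene (33.9–23.03), Miocene (23.03–5.333).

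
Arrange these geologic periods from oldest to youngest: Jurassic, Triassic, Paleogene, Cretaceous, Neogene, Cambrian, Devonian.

Cambrian, then Devonian, then Triassic, then Jurassic, then Cretaceous, then Paleogene, then Neogene

Group by era (each group listed oldest first) — Paleozoic: Cambrian, Devonian; Mesozoic: Triassic, Jurassic, Cretaceous; Cenozoic: Paleogene, Neogene. The eras run Paleozoic → Mesozoic → Cenozoic. Concatenating the groups in that era order gives oldest to youngest directly.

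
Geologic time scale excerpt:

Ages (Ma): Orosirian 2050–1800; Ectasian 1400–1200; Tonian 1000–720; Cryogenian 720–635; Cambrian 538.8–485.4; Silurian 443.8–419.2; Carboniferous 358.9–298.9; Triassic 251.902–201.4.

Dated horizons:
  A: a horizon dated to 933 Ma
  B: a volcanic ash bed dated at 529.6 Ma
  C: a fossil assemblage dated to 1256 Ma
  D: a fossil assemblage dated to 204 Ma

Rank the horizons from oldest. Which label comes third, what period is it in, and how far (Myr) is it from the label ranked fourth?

Larger Ma means older, so oldest first: C 1256 > A 933 > B 529.6 > D 204.
Counting 3 along gives B (529.6 Ma); the excerpt puts that inside the Cambrian, 538.8–485.4 Ma.
Next in line is D (204 Ma), and 529.6 − 204 = 325.6 Myr.

B, in the Cambrian; 325.6 million years to D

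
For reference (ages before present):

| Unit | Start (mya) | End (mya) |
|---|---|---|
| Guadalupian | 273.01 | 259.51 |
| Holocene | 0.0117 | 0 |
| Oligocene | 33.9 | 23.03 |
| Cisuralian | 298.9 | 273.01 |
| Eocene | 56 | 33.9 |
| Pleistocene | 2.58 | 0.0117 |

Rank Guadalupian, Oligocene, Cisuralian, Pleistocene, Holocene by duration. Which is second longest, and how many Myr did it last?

Guadalupian, 13.5 million years

Start − end for each: Guadalupian 273.01 − 259.51 = 13.5; Oligocene 33.9 − 23.03 = 10.87; Cisuralian 298.9 − 273.01 = 25.89; Pleistocene 2.58 − 0.0117 = 2.5683; Holocene 0.0117 − 0 = 0.0117.
Ranking these from longest: Cisuralian > Guadalupian > Oligocene > Pleistocene > Holocene.
Position 2 in that ranking is Guadalupian, which lasted 13.5 Myr.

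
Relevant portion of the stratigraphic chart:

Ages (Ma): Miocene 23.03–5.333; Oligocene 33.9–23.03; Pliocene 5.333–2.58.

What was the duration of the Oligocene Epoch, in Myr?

33.9 − 23.03 = 10.87 million years.

10.87 million years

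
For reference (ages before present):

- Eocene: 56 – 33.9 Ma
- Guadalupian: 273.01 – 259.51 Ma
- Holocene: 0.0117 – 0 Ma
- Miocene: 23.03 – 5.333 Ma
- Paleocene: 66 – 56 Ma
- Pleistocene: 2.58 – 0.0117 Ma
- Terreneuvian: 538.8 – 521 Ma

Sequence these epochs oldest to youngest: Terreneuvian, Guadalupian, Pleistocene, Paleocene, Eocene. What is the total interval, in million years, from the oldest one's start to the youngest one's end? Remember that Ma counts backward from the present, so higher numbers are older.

Start ages (Ma): Terreneuvian 538.8, Guadalupian 273.01, Paleocene 66, Eocene 56, Pleistocene 2.58.
Ordered oldest to youngest: Terreneuvian, Guadalupian, Paleocene, Eocene, Pleistocene.
Span = 538.8 − 0.0117 = 538.7883 Myr.

Terreneuvian, Guadalupian, Paleocene, Eocene, Pleistocene; total span 538.7883 Myr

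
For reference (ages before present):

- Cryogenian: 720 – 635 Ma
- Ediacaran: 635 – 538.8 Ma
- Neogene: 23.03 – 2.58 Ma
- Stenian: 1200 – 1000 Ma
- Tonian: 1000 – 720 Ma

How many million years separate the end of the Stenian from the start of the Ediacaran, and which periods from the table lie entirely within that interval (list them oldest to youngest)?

The Stenian closes at 1000 Ma and the Ediacaran opens at 635 Ma, so the interval is 1000 − 635 = 365 Myr.
A period fits inside if it starts at or after 1000 Ma and ends at or before 635 Ma; oldest first that gives Tonian, Cryogenian.

365 million years; Tonian, Cryogenian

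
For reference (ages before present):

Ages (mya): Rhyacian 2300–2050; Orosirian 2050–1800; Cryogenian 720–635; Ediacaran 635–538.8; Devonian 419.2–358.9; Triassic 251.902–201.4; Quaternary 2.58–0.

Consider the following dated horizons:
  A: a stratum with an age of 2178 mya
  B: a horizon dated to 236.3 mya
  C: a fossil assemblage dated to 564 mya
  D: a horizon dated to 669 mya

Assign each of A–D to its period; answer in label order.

A — Rhyacian; B — Triassic; C — Ediacaran; D — Cryogenian

Match each age against the start–end ranges in the excerpt: A = 2178 Ma → Rhyacian (2300–2050); B = 236.3 Ma → Triassic (251.902–201.4); C = 564 Ma → Ediacaran (635–538.8); D = 669 Ma → Cryogenian (720–635).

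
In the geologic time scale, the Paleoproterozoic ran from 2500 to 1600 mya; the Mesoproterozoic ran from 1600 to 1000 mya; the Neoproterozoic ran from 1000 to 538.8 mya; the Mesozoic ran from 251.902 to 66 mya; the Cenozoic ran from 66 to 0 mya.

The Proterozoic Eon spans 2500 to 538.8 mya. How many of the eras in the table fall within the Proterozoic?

3

Eras inside 2500–538.8 Ma: Paleoproterozoic, Mesoproterozoic, Neoproterozoic — 3 in total.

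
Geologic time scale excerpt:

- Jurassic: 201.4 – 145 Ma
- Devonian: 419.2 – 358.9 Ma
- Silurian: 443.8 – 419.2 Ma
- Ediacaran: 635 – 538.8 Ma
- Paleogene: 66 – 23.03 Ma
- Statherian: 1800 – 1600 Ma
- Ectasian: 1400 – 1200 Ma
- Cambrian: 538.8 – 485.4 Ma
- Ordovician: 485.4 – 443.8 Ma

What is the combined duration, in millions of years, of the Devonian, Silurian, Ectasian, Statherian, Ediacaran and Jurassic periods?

637.5 million years

Duration is start − end for each: (419.2 − 358.9) + (443.8 − 419.2) + (1400 − 1200) + (1800 − 1600) + (635 − 538.8) + (201.4 − 145).
That is 60.3 + 24.6 + 200 + 200 + 96.2 + 56.4, which totals 637.5 million years.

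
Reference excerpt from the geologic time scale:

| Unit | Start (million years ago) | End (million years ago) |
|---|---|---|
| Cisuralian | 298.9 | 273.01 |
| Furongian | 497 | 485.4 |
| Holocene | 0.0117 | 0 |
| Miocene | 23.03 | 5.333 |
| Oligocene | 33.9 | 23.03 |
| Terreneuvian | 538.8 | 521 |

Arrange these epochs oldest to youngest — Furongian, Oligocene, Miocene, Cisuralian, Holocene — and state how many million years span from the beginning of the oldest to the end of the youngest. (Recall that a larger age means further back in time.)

Furongian, Cisuralian, Oligocene, Miocene, Holocene; total span 497 Myr

From the excerpt: Furongian 497–485.4; Oligocene 33.9–23.03; Miocene 23.03–5.333; Cisuralian 298.9–273.01; Holocene 0.0117–0 (Ma).
Larger Ma is earlier, so the oldest is Furongian and the youngest is Holocene; oldest to youngest: Furongian, Cisuralian, Oligocene, Miocene, Holocene.
Oldest start 497 minus youngest end 0 gives 497 Myr overall.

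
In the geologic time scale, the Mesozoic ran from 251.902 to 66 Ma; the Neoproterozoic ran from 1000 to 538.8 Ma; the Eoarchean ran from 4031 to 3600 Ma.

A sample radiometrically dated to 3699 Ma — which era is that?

Eoarchean

3699 Ma lies between 4031 and 3600 Ma, so it falls in the Eoarchean.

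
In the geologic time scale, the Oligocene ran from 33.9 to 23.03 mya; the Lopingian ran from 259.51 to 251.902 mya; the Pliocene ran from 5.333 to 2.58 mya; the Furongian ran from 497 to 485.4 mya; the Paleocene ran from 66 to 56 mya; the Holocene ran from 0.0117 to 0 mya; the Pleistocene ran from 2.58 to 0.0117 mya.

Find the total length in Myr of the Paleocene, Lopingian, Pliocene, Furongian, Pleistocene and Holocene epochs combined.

34.541 million years

Each duration: Paleocene = 10; Lopingian = 7.608; Pliocene = 2.753; Furongian = 11.6; Pleistocene = 2.5683; Holocene = 0.0117.
Sum: 10 + 7.608 + 2.753 + 11.6 + 2.5683 + 0.0117 = 34.541 Myr.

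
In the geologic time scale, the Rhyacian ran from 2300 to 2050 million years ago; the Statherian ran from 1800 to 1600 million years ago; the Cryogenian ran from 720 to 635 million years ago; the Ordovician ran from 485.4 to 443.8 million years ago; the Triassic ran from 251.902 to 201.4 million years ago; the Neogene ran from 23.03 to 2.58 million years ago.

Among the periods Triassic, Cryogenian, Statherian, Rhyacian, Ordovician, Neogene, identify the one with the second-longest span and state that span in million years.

Statherian, 200 million years

Start − end for each: Triassic 251.902 − 201.4 = 50.502; Cryogenian 720 − 635 = 85; Statherian 1800 − 1600 = 200; Rhyacian 2300 − 2050 = 250; Ordovician 485.4 − 443.8 = 41.6; Neogene 23.03 − 2.58 = 20.45.
Ranking these from longest: Rhyacian > Statherian > Cryogenian > Triassic > Ordovician > Neogene.
Position 2 in that ranking is Statherian, which lasted 200 Myr.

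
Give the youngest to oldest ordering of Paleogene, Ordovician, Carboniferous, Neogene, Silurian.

Neogene, then Paleogene, then Carboniferous, then Silurian, then Ordovician

Era membership (oldest first within each) — Paleozoic: Ordovician, Silurian, Carboniferous; Cenozoic: Paleogene, Neogene. Paleozoic precedes Mesozoic, which precedes Cenozoic. Concatenating the groups in that era order and then reversing gives youngest to oldest.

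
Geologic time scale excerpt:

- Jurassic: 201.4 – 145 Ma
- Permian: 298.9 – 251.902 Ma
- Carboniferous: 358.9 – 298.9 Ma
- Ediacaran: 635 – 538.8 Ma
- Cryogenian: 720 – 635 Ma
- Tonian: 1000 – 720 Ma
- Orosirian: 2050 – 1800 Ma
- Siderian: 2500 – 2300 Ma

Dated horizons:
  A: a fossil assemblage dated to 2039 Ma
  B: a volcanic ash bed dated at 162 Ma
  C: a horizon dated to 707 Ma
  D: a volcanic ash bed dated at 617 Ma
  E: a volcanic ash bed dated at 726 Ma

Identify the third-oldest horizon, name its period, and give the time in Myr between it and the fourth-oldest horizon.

C, in the Cryogenian; 90 million years to D

Larger Ma means older, so oldest first: A 2039 > E 726 > C 707 > D 617 > B 162.
Counting 3 along gives C (707 Ma); the excerpt puts that inside the Cryogenian, 720–635 Ma.
Next in line is D (617 Ma), and 707 − 617 = 90 Myr.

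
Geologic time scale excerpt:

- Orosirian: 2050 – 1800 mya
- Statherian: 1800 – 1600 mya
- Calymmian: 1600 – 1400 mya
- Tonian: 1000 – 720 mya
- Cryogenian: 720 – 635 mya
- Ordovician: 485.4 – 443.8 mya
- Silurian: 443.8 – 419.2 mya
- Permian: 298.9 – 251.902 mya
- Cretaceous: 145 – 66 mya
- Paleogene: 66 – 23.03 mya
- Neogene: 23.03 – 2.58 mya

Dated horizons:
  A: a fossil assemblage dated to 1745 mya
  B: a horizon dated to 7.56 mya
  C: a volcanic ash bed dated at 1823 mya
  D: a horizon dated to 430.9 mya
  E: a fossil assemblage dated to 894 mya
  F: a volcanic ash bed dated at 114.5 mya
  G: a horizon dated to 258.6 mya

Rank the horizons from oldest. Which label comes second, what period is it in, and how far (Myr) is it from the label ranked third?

Sorted oldest-first by Ma: C (1823), A (1745), E (894), D (430.9), G (258.6), F (114.5), B (7.56).
The second oldest is A at 1745 Ma, which lies in 1800–1600 Ma: the Statherian.
The third oldest is E at 894 Ma; separation = |1745 − 894| = 851 Myr.

A, in the Statherian; 851 million years to E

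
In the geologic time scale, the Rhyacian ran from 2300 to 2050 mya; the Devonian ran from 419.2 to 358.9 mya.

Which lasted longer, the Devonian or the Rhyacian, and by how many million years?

Devonian: 419.2 − 358.9 = 60.3 Myr.
Rhyacian: 2300 − 2050 = 250 Myr.
Difference: 250 − 60.3 = 189.7 Myr, so the Rhyacian was longer.

Rhyacian, by 189.7 million years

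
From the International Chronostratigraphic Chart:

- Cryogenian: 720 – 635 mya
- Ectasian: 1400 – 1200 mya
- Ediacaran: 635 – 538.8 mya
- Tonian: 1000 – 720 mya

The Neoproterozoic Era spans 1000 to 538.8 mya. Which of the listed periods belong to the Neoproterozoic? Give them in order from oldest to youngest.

Periods with both bounds inside 1000–538.8 Ma: Tonian (1000–720), Cryogenian (720–635), Ediacaran (635–538.8).

Tonian, Cryogenian, Ediacaran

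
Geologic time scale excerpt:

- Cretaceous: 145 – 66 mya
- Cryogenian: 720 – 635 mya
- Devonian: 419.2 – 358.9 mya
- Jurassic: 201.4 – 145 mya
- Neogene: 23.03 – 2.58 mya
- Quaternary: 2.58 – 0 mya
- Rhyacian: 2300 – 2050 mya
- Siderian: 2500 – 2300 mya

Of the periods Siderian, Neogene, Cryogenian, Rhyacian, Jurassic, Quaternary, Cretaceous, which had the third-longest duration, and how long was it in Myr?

Cryogenian, 85 million years

Durations: Siderian 200; Neogene 20.45; Cryogenian 85; Rhyacian 250; Jurassic 56.4; Quaternary 2.58; Cretaceous 79 Myr.
Sorted longest-first: Rhyacian (250), Siderian (200), Cryogenian (85), Cretaceous (79), Jurassic (56.4), Neogene (20.45), Quaternary (2.58).
The third longest is Cryogenian at 85 Myr.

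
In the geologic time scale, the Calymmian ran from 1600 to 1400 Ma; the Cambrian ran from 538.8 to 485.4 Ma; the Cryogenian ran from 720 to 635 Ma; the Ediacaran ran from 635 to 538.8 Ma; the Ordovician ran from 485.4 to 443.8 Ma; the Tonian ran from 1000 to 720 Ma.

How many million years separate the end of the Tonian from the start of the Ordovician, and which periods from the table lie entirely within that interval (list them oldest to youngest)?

The Tonian closes at 720 Ma and the Ordovician opens at 485.4 Ma, so the interval is 720 − 485.4 = 234.6 Myr.
A period fits inside if it starts at or after 720 Ma and ends at or before 485.4 Ma; oldest first that gives Cryogenian, Ediacaran, Cambrian.

234.6 million years; Cryogenian, Ediacaran, Cambrian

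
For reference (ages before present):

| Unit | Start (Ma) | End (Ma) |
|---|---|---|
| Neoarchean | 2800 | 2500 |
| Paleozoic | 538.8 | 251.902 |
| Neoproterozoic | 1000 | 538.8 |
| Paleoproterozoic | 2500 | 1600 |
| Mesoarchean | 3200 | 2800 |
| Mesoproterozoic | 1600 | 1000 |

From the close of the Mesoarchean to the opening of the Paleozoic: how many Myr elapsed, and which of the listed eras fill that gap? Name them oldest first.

2261.2 million years; Neoarchean, Paleoproterozoic, Mesoproterozoic, Neoproterozoic

End of Mesoarchean = 2800 Ma; start of Paleozoic = 538.8 Ma.
Gap = 2800 − 538.8 = 2261.2 Myr.
Eras wholly inside 2800–538.8 Ma: Neoarchean (2800–2500), Paleoproterozoic (2500–1600), Mesoproterozoic (1600–1000), Neoproterozoic (1000–538.8).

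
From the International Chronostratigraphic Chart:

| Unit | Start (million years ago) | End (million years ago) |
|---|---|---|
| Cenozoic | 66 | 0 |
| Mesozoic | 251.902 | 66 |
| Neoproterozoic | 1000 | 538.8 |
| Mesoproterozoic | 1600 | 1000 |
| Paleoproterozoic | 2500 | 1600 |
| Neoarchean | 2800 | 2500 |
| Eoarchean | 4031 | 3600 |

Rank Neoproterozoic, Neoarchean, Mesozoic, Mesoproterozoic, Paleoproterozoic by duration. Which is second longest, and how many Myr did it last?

Start − end for each: Neoproterozoic 1000 − 538.8 = 461.2; Neoarchean 2800 − 2500 = 300; Mesozoic 251.902 − 66 = 185.902; Mesoproterozoic 1600 − 1000 = 600; Paleoproterozoic 2500 − 1600 = 900.
Ranking these from longest: Paleoproterozoic > Mesoproterozoic > Neoproterozoic > Neoarchean > Mesozoic.
Position 2 in that ranking is Mesoproterozoic, which lasted 600 Myr.

Mesoproterozoic, 600 million years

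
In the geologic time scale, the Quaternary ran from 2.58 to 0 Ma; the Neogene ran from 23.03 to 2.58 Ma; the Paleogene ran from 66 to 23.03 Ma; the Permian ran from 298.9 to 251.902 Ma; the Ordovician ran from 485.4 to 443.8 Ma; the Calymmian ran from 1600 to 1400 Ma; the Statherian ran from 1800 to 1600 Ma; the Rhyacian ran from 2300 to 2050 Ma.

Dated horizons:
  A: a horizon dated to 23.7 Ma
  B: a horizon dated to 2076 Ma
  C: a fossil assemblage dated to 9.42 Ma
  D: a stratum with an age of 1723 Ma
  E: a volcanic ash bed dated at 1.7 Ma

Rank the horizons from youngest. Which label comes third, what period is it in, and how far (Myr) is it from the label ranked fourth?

Sorted youngest-first by Ma: E (1.7), C (9.42), A (23.7), D (1723), B (2076).
The third youngest is A at 23.7 Ma, which lies in 66–23.03 Ma: the Paleogene.
The fourth youngest is D at 1723 Ma; separation = |23.7 − 1723| = 1699.3 Myr.

A, in the Paleogene; 1699.3 million years to D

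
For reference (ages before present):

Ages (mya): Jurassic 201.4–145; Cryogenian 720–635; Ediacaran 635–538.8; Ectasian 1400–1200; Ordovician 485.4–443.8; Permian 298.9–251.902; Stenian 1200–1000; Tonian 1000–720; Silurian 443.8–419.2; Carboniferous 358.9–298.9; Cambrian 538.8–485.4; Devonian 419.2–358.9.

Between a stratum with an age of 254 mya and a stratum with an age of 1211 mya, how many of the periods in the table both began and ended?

9

The older date is 1211 Ma and the younger is 254 Ma.
Periods with start < 1211 and end > 254 Ma: Stenian (1200–1000), Tonian (1000–720), Cryogenian (720–635), Ediacaran (635–538.8), Cambrian (538.8–485.4), Ordovician (485.4–443.8), Silurian (443.8–419.2), Devonian (419.2–358.9), Carboniferous (358.9–298.9).
That is 9 complete periods.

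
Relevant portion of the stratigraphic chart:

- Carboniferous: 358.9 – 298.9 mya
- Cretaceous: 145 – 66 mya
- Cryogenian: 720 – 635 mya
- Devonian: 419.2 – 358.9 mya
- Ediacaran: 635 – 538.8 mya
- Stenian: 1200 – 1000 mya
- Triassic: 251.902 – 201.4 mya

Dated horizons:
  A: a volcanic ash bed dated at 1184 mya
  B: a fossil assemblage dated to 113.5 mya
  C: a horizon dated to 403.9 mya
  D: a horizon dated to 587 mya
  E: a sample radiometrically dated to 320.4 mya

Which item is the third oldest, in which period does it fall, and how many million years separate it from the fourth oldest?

Larger Ma means older, so oldest first: A 1184 > D 587 > C 403.9 > E 320.4 > B 113.5.
Counting 3 along gives C (403.9 Ma); the excerpt puts that inside the Devonian, 419.2–358.9 Ma.
Next in line is E (320.4 Ma), and 403.9 − 320.4 = 83.5 Myr.

C, in the Devonian; 83.5 million years to E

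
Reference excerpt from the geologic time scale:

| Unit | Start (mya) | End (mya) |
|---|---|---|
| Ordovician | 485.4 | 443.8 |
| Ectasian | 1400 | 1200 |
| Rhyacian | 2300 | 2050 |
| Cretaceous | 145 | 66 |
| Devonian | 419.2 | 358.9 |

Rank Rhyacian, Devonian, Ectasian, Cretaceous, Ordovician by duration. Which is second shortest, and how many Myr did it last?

Devonian, 60.3 million years

Durations: Rhyacian 250; Devonian 60.3; Ectasian 200; Cretaceous 79; Ordovician 41.6 Myr.
Sorted shortest-first: Ordovician (41.6), Devonian (60.3), Cretaceous (79), Ectasian (200), Rhyacian (250).
The second shortest is Devonian at 60.3 Myr.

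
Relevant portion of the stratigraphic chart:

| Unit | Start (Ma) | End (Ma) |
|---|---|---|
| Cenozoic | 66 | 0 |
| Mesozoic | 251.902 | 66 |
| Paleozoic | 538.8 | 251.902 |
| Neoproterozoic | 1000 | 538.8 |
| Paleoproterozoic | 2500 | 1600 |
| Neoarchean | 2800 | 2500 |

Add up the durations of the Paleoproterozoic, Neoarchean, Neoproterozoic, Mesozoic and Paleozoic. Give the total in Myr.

2134 million years

Duration is start − end for each: (2500 − 1600) + (2800 − 2500) + (1000 − 538.8) + (251.902 − 66) + (538.8 − 251.902).
That is 900 + 300 + 461.2 + 185.902 + 286.898, which totals 2134 million years.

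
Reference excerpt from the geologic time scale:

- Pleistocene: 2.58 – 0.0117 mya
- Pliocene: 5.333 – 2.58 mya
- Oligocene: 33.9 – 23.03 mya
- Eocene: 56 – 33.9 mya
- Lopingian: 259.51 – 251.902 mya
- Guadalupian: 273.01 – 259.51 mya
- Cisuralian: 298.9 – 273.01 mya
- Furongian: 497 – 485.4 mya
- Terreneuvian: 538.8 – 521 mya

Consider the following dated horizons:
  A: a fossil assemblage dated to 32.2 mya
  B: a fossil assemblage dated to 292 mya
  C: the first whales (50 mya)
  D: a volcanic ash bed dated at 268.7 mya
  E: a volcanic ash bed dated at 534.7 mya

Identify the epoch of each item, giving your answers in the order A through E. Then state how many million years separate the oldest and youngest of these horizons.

A — Oligocene; B — Cisuralian; C — Eocene; D — Guadalupian; E — Terreneuvian; span 502.5 million years

A: 32.2 Ma lies in 33.9–23.03 Ma, so Oligocene.
B: 292 Ma lies in 298.9–273.01 Ma, so Cisuralian.
C: 50 Ma lies in 56–33.9 Ma, so Eocene.
D: 268.7 Ma lies in 273.01–259.51 Ma, so Guadalupian.
E: 534.7 Ma lies in 538.8–521 Ma, so Terreneuvian.
Oldest = 534.7 Ma, youngest = 32.2 Ma → span 502.5 Myr.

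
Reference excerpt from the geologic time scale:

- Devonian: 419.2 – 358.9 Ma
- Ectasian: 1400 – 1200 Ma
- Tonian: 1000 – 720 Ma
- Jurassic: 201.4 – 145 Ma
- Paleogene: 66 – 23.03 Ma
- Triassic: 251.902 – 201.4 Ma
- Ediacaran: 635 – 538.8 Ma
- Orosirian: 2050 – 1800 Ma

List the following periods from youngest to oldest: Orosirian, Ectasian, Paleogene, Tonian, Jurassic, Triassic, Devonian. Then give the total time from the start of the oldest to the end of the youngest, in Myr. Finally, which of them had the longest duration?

From the excerpt: Orosirian 2050–1800; Ectasian 1400–1200; Paleogene 66–23.03; Tonian 1000–720; Jurassic 201.4–145; Triassic 251.902–201.4; Devonian 419.2–358.9 (Ma).
Larger Ma is earlier, so the oldest is Orosirian and the youngest is Paleogene; youngest to oldest: Paleogene, Jurassic, Triassic, Devonian, Tonian, Ectasian, Orosirian.
Oldest start 2050 minus youngest end 23.03 gives 2026.97 Myr overall.
Individual lengths (start − end): Tonian 280; Paleogene 42.97; Devonian 60.3; Triassic 50.502; Jurassic 56.4; Ectasian 200; Orosirian 250. The largest is Tonian at 280 Myr.

Paleogene → Jurassic → Triassic → Devonian → Tonian → Ectasian → Orosirian; total span 2026.97 Myr; longest is Tonian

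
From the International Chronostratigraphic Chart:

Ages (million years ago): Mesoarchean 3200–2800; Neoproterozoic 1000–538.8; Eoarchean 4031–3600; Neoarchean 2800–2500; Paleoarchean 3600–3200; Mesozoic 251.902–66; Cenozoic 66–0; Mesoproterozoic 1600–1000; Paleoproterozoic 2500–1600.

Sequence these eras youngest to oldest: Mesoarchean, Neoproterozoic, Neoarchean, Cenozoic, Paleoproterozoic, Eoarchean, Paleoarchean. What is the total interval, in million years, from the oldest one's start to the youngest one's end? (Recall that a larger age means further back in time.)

From the excerpt: Mesoarchean 3200–2800; Neoproterozoic 1000–538.8; Neoarchean 2800–2500; Cenozoic 66–0; Paleoproterozoic 2500–1600; Eoarchean 4031–3600; Paleoarchean 3600–3200 (Ma).
Larger Ma is earlier, so the oldest is Eoarchean and the youngest is Cenozoic; youngest to oldest: Cenozoic, Neoproterozoic, Paleoproterozoic, Neoarchean, Mesoarchean, Paleoarchean, Eoarchean.
Oldest start 4031 minus youngest end 0 gives 4031 Myr overall.

Cenozoic → Neoproterozoic → Paleoproterozoic → Neoarchean → Mesoarchean → Paleoarchean → Eoarchean; total span 4031 Myr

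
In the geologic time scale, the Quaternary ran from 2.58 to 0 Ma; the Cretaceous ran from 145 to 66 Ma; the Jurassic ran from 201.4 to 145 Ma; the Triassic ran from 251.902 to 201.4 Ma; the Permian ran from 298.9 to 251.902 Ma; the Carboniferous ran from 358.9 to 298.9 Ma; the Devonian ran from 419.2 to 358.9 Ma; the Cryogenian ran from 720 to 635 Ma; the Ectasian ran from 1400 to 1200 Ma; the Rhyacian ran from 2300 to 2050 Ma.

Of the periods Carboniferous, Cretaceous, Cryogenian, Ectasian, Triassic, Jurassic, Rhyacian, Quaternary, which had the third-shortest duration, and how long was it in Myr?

Start − end for each: Carboniferous 358.9 − 298.9 = 60; Cretaceous 145 − 66 = 79; Cryogenian 720 − 635 = 85; Ectasian 1400 − 1200 = 200; Triassic 251.902 − 201.4 = 50.502; Jurassic 201.4 − 145 = 56.4; Rhyacian 2300 − 2050 = 250; Quaternary 2.58 − 0 = 2.58.
Ranking these from shortest: Quaternary < Triassic < Jurassic < Carboniferous < Cretaceous < Cryogenian < Ectasian < Rhyacian.
Position 3 in that ranking is Jurassic, which lasted 56.4 Myr.

Jurassic, 56.4 million years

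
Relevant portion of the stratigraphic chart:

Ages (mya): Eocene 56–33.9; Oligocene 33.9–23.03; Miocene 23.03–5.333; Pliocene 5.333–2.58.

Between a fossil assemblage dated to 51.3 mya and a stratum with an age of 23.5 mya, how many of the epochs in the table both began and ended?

The older date is 51.3 Ma and the younger is 23.5 Ma.
No epoch both begins after 51.3 Ma and ends before 23.5 Ma, so the count is 0.

0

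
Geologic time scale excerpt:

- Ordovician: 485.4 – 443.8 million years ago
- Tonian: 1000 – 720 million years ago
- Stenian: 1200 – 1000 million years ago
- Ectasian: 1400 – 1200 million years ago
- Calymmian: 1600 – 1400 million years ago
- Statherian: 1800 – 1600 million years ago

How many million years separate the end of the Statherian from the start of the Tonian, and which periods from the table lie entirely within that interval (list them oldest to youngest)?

600 million years; Calymmian, Ectasian, Stenian

End of Statherian = 1600 Ma; start of Tonian = 1000 Ma.
Gap = 1600 − 1000 = 600 Myr.
Periods wholly inside 1600–1000 Ma: Calymmian (1600–1400), Ectasian (1400–1200), Stenian (1200–1000).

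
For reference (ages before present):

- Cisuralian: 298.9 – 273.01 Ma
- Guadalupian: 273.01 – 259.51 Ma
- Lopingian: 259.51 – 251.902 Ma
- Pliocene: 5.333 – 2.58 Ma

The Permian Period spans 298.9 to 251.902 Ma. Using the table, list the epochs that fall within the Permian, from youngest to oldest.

Epochs with both bounds inside 298.9–251.902 Ma: Lopingian (259.51–251.902), Guadalupian (273.01–259.51), Cisuralian (298.9–273.01).

Lopingian, Guadalupian, Cisuralian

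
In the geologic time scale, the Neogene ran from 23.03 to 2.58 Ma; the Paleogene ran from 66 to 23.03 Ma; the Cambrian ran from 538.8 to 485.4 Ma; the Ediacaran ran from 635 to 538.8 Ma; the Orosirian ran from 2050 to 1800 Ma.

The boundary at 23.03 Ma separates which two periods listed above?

Paleogene and Neogene

The Paleogene ends at 23.03 Ma and the Neogene begins at 23.03 Ma, so they share that boundary.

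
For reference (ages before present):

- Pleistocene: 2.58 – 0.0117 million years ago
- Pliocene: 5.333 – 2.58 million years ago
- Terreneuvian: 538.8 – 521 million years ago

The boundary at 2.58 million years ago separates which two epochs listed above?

Pliocene and Pleistocene

The Pliocene ends at 2.58 million years ago and the Pleistocene begins at 2.58 million years ago, so they share that boundary.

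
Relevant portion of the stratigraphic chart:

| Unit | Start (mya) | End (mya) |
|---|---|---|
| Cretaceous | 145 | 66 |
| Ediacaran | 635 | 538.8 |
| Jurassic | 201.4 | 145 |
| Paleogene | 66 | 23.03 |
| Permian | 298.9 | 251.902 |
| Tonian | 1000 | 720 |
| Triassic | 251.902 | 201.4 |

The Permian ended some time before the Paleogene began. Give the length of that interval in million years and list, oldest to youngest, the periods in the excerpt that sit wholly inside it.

185.902 million years; Triassic, Jurassic, Cretaceous

The Permian closes at 251.902 Ma and the Paleogene opens at 66 Ma, so the interval is 251.902 − 66 = 185.902 Myr.
A period fits inside if it starts at or after 251.902 Ma and ends at or before 66 Ma; oldest first that gives Triassic, Jurassic, Cretaceous.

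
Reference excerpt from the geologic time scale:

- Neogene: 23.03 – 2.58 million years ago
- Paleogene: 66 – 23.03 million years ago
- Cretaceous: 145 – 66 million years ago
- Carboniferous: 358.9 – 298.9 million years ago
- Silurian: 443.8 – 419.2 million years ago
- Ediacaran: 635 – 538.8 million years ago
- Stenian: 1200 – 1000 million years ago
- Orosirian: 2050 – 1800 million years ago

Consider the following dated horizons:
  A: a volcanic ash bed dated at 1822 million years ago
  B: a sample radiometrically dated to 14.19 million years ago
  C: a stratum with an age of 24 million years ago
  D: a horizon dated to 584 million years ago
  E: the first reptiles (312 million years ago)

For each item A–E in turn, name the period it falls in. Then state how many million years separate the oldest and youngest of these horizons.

A — Orosirian; B — Neogene; C — Paleogene; D — Ediacaran; E — Carboniferous; span 1807.81 million years

Match each age against the start–end ranges in the excerpt: A = 1822 Ma → Orosirian (2050–1800); B = 14.19 Ma → Neogene (23.03–2.58); C = 24 Ma → Paleogene (66–23.03); D = 584 Ma → Ediacaran (635–538.8); E = 312 Ma → Carboniferous (358.9–298.9).
The largest age is 1822 Ma and the smallest is 14.19 Ma; their difference is 1807.81 Myr.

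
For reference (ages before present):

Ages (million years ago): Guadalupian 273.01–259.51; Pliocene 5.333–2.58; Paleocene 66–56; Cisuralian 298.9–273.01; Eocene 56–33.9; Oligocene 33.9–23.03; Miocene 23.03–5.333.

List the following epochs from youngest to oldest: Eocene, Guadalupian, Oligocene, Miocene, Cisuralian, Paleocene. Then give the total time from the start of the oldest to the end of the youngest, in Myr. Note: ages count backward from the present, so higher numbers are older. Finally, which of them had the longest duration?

From the excerpt: Eocene 56–33.9; Guadalupian 273.01–259.51; Oligocene 33.9–23.03; Miocene 23.03–5.333; Cisuralian 298.9–273.01; Paleocene 66–56 (Ma).
Larger Ma is earlier, so the oldest is Cisuralian and the youngest is Miocene; youngest to oldest: Miocene, Oligocene, Eocene, Paleocene, Guadalupian, Cisuralian.
Oldest start 298.9 minus youngest end 5.333 gives 293.567 Myr overall.
Individual lengths (start − end): Oligocene 10.87; Cisuralian 25.89; Eocene 22.1; Paleocene 10; Miocene 17.697; Guadalupian 13.5. The largest is Cisuralian at 25.89 Myr.

Miocene → Oligocene → Eocene → Paleocene → Guadalupian → Cisuralian; total span 293.567 Myr; longest is Cisuralian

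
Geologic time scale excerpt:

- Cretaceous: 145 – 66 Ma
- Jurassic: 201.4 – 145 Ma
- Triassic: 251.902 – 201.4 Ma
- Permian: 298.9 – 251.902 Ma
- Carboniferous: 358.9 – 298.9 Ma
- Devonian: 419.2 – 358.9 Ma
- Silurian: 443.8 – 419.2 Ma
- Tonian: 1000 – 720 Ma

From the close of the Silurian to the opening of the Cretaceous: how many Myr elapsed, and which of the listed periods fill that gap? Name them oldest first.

274.2 million years; Devonian, Carboniferous, Permian, Triassic, Jurassic

End of Silurian = 419.2 Ma; start of Cretaceous = 145 Ma.
Gap = 419.2 − 145 = 274.2 Myr.
Periods wholly inside 419.2–145 Ma: Devonian (419.2–358.9), Carboniferous (358.9–298.9), Permian (298.9–251.902), Triassic (251.902–201.4), Jurassic (201.4–145).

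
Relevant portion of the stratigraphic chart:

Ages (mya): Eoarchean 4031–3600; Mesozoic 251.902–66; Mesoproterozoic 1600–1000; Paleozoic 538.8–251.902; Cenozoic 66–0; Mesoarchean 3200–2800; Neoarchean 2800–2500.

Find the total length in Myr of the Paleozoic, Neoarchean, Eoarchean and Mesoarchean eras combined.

1417.898 million years

Duration is start − end for each: (538.8 − 251.902) + (2800 − 2500) + (4031 − 3600) + (3200 − 2800).
That is 286.898 + 300 + 431 + 400, which totals 1417.898 million years.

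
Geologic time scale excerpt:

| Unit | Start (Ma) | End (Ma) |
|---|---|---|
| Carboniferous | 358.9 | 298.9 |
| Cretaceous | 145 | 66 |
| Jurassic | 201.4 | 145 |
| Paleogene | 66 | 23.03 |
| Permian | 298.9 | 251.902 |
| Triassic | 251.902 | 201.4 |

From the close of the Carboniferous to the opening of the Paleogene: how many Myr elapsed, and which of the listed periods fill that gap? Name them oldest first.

The Carboniferous closes at 298.9 Ma and the Paleogene opens at 66 Ma, so the interval is 298.9 − 66 = 232.9 Myr.
A period fits inside if it starts at or after 298.9 Ma and ends at or before 66 Ma; oldest first that gives Permian, Triassic, Jurassic, Cretaceous.

232.9 million years; Permian, Triassic, Jurassic, Cretaceous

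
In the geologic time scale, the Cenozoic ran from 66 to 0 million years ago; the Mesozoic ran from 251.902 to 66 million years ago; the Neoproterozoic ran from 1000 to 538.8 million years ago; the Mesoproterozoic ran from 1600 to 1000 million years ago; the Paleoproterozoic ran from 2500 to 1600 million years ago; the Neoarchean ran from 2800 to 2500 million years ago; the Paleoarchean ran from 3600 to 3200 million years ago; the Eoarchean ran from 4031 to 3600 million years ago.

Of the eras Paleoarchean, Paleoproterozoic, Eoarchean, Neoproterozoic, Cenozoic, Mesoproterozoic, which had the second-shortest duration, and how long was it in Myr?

Durations: Paleoarchean 400; Paleoproterozoic 900; Eoarchean 431; Neoproterozoic 461.2; Cenozoic 66; Mesoproterozoic 600 Myr.
Sorted shortest-first: Cenozoic (66), Paleoarchean (400), Eoarchean (431), Neoproterozoic (461.2), Mesoproterozoic (600), Paleoproterozoic (900).
The second shortest is Paleoarchean at 400 Myr.

Paleoarchean, 400 million years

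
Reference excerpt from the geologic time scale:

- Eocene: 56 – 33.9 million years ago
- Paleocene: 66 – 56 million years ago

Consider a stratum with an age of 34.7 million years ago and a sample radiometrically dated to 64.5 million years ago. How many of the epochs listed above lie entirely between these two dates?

Checking each listed span, none has both start < 64.5 Ma and end > 34.7 Ma — every epoch straddles one of the two dates or lies outside them — so the count is 0.

0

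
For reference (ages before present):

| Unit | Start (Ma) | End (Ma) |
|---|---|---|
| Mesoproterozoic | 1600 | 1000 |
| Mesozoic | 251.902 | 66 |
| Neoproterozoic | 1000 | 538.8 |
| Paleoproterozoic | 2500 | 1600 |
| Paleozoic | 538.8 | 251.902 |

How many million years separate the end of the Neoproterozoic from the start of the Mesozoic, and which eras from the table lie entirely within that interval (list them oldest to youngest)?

End of Neoproterozoic = 538.8 Ma; start of Mesozoic = 251.902 Ma.
Gap = 538.8 − 251.902 = 286.898 Myr.
Eras wholly inside 538.8–251.902 Ma: Paleozoic (538.8–251.902).

286.898 million years; Paleozoic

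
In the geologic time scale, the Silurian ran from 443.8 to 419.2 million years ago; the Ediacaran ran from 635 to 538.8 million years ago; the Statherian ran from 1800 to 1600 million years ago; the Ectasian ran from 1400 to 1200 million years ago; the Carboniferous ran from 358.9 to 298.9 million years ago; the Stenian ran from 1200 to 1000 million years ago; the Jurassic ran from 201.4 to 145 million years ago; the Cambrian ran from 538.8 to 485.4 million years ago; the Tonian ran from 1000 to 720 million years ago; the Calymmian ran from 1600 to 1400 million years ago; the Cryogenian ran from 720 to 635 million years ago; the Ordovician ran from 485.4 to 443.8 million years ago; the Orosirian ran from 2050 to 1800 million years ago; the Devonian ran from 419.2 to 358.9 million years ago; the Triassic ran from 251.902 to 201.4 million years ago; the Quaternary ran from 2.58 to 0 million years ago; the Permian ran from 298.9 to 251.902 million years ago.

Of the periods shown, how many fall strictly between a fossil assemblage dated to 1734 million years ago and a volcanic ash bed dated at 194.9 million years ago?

1734 Ma sits inside the Statherian (1800–1600) and 194.9 Ma inside the Jurassic (201.4–145); neither of those is wholly between the two dates.
The listed periods lying completely between them are Calymmian, Ectasian, Stenian, Tonian, Cryogenian, Ediacaran, Cambrian, Ordovician, Silurian, Devonian, Carboniferous, Permian, Triassic — 13 in all.

13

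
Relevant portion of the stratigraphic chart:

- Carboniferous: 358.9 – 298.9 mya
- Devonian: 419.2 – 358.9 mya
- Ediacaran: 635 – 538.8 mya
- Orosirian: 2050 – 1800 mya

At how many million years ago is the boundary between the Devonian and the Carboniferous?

The Devonian ends and the Carboniferous begins at 358.9 mya.

358.9 mya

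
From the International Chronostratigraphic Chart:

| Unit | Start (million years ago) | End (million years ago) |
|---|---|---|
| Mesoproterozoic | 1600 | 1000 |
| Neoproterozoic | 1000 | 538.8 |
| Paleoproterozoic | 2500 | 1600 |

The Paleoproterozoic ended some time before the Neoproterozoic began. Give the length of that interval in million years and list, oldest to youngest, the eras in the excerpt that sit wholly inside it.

600 million years; Mesoproterozoic

End of Paleoproterozoic = 1600 Ma; start of Neoproterozoic = 1000 Ma.
Gap = 1600 − 1000 = 600 Myr.
Eras wholly inside 1600–1000 Ma: Mesoproterozoic (1600–1000).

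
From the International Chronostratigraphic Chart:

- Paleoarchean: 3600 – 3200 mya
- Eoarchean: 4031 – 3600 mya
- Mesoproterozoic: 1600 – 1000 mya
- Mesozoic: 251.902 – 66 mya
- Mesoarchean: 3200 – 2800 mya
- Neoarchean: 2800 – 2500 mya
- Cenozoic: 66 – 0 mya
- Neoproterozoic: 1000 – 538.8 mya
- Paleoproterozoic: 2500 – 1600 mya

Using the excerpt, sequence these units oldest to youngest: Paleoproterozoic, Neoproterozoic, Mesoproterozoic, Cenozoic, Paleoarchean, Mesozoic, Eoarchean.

Eoarchean, Paleoarchean, Paleoproterozoic, Mesoproterozoic, Neoproterozoic, Mesozoic, Cenozoic

Read off each span (Ma): Paleoproterozoic 2500–1600; Neoproterozoic 1000–538.8; Mesoproterozoic 1600–1000; Cenozoic 66–0; Paleoarchean 3600–3200; Mesozoic 251.902–66; Eoarchean 4031–3600.
Larger Ma is older, so oldest→youngest is Eoarchean, Paleoarchean, Paleoproterozoic, Mesoproterozoic, Neoproterozoic, Mesozoic, Cenozoic.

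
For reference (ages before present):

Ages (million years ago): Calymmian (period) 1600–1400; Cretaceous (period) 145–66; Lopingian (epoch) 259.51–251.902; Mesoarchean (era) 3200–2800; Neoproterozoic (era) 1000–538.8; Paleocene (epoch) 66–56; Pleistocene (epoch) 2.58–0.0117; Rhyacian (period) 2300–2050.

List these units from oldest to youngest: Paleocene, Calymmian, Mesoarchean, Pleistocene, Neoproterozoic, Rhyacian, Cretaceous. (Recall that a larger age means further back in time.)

Mesoarchean, Rhyacian, Calymmian, Neoproterozoic, Cretaceous, Paleocene, Pleistocene

Read off each span (Ma): Paleocene 66–56; Calymmian 1600–1400; Mesoarchean 3200–2800; Pleistocene 2.58–0.0117; Neoproterozoic 1000–538.8; Rhyacian 2300–2050; Cretaceous 145–66.
Larger Ma is older, so oldest→youngest is Mesoarchean, Rhyacian, Calymmian, Neoproterozoic, Cretaceous, Paleocene, Pleistocene.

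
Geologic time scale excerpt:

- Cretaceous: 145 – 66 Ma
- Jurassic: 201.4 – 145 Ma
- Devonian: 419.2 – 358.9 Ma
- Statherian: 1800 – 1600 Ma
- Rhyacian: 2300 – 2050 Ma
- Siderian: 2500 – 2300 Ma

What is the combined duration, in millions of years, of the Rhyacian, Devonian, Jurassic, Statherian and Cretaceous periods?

645.7 million years

Duration is start − end for each: (2300 − 2050) + (419.2 − 358.9) + (201.4 − 145) + (1800 − 1600) + (145 − 66).
That is 250 + 60.3 + 56.4 + 200 + 79, which totals 645.7 million years.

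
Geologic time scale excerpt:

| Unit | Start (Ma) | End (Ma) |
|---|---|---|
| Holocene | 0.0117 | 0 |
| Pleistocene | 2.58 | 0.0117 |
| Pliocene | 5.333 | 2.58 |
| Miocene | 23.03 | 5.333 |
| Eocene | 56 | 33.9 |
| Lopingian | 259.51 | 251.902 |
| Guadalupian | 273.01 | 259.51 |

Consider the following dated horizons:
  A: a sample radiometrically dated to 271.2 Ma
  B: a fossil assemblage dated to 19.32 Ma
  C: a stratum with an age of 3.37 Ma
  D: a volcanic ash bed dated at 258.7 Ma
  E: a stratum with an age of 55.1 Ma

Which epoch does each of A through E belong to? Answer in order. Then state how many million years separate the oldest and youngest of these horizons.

A — Guadalupian; B — Miocene; C — Pliocene; D — Lopingian; E — Eocene; span 267.83 million years

Match each age against the start–end ranges in the excerpt: A = 271.2 Ma → Guadalupian (273.01–259.51); B = 19.32 Ma → Miocene (23.03–5.333); C = 3.37 Ma → Pliocene (5.333–2.58); D = 258.7 Ma → Lopingian (259.51–251.902); E = 55.1 Ma → Eocene (56–33.9).
The largest age is 271.2 Ma and the smallest is 3.37 Ma; their difference is 267.83 Myr.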